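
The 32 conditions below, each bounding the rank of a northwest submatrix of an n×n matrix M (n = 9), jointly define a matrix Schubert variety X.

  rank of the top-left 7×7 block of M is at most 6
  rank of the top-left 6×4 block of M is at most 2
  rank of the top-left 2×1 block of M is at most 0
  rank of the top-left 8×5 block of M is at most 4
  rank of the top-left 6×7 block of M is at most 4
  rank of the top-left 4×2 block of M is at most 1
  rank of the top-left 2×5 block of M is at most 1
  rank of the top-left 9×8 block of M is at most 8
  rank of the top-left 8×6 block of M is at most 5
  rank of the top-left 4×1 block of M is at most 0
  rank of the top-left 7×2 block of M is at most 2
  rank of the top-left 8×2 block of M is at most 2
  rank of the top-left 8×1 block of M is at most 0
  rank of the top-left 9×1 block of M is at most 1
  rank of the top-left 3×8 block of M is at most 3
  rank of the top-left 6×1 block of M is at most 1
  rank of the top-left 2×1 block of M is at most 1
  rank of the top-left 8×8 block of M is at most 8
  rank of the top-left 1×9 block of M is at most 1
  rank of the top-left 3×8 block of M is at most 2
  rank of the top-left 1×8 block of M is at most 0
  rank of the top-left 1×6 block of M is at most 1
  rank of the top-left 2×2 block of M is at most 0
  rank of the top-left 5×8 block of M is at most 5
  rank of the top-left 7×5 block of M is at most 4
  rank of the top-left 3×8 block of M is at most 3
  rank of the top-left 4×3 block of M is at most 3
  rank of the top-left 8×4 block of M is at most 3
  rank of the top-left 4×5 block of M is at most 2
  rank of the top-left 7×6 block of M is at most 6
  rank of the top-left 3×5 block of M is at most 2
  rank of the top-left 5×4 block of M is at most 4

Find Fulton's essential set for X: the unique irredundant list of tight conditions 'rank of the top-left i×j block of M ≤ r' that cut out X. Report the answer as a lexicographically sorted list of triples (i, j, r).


Recovering R(i,j) via the rank-extension bound from the 32 conditions:

  R[1]: 0, 0, 0, 0, 0, 0, 0, 0, 1
  R[2]: 0, 0, 1, 1, 1, 1, 1, 1, 2
  R[3]: 0, 1, 2, 2, 2, 2, 2, 2, 3
  R[4]: 0, 1, 2, 2, 2, 3, 3, 3, 4
  R[5]: 0, 1, 2, 2, 3, 4, 4, 4, 5
  R[6]: 0, 1, 2, 2, 3, 4, 4, 5, 6
  R[7]: 0, 1, 2, 3, 4, 5, 5, 6, 7
  R[8]: 0, 1, 2, 3, 4, 5, 6, 7, 8
  R[9]: 1, 2, 3, 4, 5, 6, 7, 8, 9

hence w(1..9) = (9, 3, 2, 6, 5, 8, 4, 7, 1).

D(w) has 21 cells with 6 SE-corners; essential set:

[(1, 8, 0), (2, 2, 0), (4, 5, 2), (6, 4, 2), (6, 7, 4), (8, 1, 0)]


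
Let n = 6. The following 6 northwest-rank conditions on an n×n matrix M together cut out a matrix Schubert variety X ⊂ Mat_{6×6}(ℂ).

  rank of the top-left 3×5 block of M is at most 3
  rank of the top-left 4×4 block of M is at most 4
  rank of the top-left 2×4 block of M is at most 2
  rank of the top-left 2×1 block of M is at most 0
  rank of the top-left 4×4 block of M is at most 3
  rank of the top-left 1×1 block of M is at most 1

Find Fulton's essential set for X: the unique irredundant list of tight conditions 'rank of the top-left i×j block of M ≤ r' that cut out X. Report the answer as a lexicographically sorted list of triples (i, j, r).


The tightest implied rank at each (i,j), from the 6 conditions:

  row 1: 0 | 1 | 1 | 1 | 1 | 1
  row 2: 0 | 1 | 2 | 2 | 2 | 2
  row 3: 1 | 2 | 3 | 3 | 3 | 3
  row 4: 1 | 2 | 3 | 3 | 4 | 4
  row 5: 1 | 2 | 3 | 4 | 5 | 5
  row 6: 1 | 2 | 3 | 4 | 5 | 6

second differences of R give the permutation w = (2, 3, 1, 5, 4, 6).

|D(w)|=3, |Ess(w)|=2:

[(2, 1, 0), (4, 4, 3)]


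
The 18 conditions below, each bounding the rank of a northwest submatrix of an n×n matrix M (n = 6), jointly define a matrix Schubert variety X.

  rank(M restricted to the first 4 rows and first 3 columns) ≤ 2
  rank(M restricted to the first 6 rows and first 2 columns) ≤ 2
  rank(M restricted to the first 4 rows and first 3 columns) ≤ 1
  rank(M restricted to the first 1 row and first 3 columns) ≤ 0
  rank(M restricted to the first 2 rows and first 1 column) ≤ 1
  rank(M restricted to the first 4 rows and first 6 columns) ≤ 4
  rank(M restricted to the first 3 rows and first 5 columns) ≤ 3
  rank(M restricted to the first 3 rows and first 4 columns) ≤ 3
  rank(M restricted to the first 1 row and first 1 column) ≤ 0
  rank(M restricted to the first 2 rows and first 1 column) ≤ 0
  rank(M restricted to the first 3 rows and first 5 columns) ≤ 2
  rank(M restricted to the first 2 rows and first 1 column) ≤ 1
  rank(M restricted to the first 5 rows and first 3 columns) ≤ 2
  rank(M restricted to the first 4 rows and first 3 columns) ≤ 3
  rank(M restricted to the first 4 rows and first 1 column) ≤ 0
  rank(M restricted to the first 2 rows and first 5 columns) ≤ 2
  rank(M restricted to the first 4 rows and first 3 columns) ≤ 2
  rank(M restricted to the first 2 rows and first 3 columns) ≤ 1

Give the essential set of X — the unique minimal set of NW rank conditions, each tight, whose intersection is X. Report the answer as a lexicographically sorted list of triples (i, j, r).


The tightest implied rank at each (i,j), from the 18 conditions:

  0 0 0 1 1 1
  0 1 1 2 2 2
  0 1 1 2 2 3
  0 1 1 2 3 4
  1 2 2 3 4 5
  1 2 3 4 5 6

reading off 1-entries of Δ²R: w = (4, 2, 6, 5, 1, 3).

D(w) has 9 cells with 4 SE-corners; essential set:

[(1, 3, 0), (3, 5, 2), (4, 1, 0), (4, 3, 1)]


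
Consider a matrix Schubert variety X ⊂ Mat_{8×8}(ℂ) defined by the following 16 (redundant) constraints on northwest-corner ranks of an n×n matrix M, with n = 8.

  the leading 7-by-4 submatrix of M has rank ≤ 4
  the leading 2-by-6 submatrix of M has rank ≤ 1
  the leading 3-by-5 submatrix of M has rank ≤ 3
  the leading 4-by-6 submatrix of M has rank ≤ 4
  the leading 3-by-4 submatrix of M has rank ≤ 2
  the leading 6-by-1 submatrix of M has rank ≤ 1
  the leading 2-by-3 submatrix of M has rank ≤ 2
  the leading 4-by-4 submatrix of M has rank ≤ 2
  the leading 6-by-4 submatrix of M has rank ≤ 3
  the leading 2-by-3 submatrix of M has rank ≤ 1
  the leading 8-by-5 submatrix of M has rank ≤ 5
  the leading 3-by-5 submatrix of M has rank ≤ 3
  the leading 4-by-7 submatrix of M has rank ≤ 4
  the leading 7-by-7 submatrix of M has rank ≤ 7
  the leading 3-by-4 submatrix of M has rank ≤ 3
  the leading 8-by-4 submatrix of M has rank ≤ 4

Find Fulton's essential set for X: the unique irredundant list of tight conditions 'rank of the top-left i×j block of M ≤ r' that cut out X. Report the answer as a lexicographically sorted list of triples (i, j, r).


Rank table r_w(8×8) implied by the 16 constraints:

  i=1: 1 1 1 1 1 1 1 1
  i=2: 1 1 1 1 1 1 2 2
  i=3: 1 2 2 2 2 2 3 3
  i=4: 1 2 2 2 3 3 4 4
  i=5: 1 2 3 3 4 4 5 5
  i=6: 1 2 3 3 4 5 6 6
  i=7: 1 2 3 4 5 6 7 7
  i=8: 1 2 3 4 5 6 7 8

reading off 1-entries of Δ²R: w = (1, 7, 2, 5, 3, 6, 4, 8).

D(w) has 8 cells with 3 SE-corners; essential set:

[(2, 6, 1), (4, 4, 2), (6, 4, 3)]


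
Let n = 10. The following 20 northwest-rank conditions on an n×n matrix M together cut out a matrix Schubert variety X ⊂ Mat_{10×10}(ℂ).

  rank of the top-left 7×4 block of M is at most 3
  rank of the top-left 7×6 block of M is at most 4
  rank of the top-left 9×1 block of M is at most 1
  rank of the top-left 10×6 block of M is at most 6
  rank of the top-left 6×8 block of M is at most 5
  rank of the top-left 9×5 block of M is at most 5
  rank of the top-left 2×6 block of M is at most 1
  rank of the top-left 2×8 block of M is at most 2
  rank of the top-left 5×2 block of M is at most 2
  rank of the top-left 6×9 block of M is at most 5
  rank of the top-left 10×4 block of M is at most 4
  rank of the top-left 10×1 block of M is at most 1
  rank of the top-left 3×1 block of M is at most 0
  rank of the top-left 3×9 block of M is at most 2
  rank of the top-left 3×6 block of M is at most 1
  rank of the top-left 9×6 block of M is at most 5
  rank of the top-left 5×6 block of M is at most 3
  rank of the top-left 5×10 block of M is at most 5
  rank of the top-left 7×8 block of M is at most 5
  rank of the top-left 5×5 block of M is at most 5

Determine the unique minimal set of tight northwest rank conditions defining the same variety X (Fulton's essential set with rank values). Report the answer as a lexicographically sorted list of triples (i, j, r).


Recovering R(i,j) via the rank-extension bound from the 20 conditions:

  i=1: 0 1 1 1 1 1 1 1 1 1
  i=2: 0 1 1 1 1 1 2 2 2 2
  i=3: 0 1 1 1 1 1 2 2 2 3
  i=4: 1 2 2 2 2 2 3 3 3 4
  i=5: 1 2 3 3 3 3 4 4 4 5
  i=6: 1 2 3 3 4 4 5 5 5 6
  i=7: 1 2 3 3 4 4 5 5 6 7
  i=8: 1 2 3 4 5 5 6 6 7 8
  i=9: 1 2 3 4 5 5 6 7 8 9
  i=10: 1 2 3 4 5 6 7 8 9 10

giving w = (2, 7, 10, 1, 3, 5, 9, 4, 8, 6) via Δ²R.

ℓ(w)=18; the 7 essential cells (i,j,r):

[(3, 1, 0), (3, 6, 1), (3, 9, 2), (7, 4, 3), (7, 6, 4), (7, 8, 5), (9, 6, 5)]


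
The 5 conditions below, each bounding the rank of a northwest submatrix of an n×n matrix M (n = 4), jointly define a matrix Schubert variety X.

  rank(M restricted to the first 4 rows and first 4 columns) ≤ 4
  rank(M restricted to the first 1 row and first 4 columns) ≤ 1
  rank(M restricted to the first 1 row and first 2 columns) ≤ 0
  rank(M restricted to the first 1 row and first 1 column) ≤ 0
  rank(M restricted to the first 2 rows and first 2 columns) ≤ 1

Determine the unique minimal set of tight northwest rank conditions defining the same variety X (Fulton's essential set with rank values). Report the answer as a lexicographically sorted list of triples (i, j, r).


Rank table r_w(4×4) implied by the 5 constraints:

  i=1: 0, 0, 1, 1
  i=2: 1, 1, 2, 2
  i=3: 1, 2, 3, 3
  i=4: 1, 2, 3, 4

second differences of R give the permutation w = (3, 1, 2, 4).

Fulton essential set (1 of the 2 Rothe cells):

[(1, 2, 0)]


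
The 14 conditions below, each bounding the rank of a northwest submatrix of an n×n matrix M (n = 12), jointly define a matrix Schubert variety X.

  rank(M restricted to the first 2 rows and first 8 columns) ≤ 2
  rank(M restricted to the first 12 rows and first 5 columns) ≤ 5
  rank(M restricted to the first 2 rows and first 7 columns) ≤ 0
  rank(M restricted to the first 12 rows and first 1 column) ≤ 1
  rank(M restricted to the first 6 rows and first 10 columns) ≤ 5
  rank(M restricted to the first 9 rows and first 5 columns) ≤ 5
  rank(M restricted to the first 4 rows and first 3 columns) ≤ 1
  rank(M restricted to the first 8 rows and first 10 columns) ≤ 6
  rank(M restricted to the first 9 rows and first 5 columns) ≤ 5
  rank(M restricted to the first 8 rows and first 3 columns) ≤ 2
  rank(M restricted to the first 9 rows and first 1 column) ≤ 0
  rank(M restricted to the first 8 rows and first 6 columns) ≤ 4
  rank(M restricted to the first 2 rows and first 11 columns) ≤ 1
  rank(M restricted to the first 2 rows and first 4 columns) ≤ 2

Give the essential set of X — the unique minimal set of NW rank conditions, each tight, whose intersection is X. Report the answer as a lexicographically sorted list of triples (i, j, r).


Reconstructing r_w from the 14 given conditions:

  R[1]: 0  0  0  0  0  0  0  1  1  1  1  1
  R[2]: 0  0  0  0  0  0  0  1  1  1  1  2
  R[3]: 0  1  1  1  1  1  1  2  2  2  2  3
  R[4]: 0  1  1  2  2  2  2  3  3  3  3  4
  R[5]: 0  1  2  3  3  3  3  4  4  4  4  5
  R[6]: 0  1  2  3  4  4  4  5  5  5  5  6
  R[7]: 0  1  2  3  4  4  5  6  6  6  6  7
  R[8]: 0  1  2  3  4  4  5  6  6  6  7  8
  R[9]: 0  1  2  3  4  5  6  7  7  7  8  9
  R[10]: 1  2  3  4  5  6  7  8  8  8  9  10
  R[11]: 1  2  3  4  5  6  7  8  9  9  10  11
  R[12]: 1  2  3  4  5  6  7  8  9  10  11  12

the unique w with this rank table is (8, 12, 2, 4, 3, 5, 7, 11, 6, 1, 9, 10).

Fulton essential set (6 of the 29 Rothe cells):

[(2, 7, 0), (2, 11, 1), (4, 3, 1), (8, 6, 4), (8, 10, 6), (9, 1, 0)]


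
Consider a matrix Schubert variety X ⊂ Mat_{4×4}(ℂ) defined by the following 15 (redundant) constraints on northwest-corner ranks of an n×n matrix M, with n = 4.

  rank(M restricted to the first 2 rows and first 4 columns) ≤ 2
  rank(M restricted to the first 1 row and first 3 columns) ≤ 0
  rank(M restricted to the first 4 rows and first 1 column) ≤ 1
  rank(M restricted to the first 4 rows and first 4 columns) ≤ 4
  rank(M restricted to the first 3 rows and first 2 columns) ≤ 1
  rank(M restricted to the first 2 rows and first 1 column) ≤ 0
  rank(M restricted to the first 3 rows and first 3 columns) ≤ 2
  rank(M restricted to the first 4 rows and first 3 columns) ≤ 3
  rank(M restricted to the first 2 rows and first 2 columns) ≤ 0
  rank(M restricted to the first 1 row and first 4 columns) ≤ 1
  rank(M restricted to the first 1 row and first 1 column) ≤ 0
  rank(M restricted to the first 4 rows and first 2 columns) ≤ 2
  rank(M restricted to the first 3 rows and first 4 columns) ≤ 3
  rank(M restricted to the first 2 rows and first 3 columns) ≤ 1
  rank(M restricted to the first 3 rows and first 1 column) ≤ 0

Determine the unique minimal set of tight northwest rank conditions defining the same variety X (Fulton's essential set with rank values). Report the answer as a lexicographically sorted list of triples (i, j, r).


Reconstructing r_w from the 15 given conditions:

  i=1: 0 | 0 | 0 | 1
  i=2: 0 | 0 | 1 | 2
  i=3: 0 | 1 | 2 | 3
  i=4: 1 | 2 | 3 | 4

so w = (4, 3, 2, 1).

3 SE-corners of the 6-cell Rothe diagram give Ess(w):

[(1, 3, 0), (2, 2, 0), (3, 1, 0)]


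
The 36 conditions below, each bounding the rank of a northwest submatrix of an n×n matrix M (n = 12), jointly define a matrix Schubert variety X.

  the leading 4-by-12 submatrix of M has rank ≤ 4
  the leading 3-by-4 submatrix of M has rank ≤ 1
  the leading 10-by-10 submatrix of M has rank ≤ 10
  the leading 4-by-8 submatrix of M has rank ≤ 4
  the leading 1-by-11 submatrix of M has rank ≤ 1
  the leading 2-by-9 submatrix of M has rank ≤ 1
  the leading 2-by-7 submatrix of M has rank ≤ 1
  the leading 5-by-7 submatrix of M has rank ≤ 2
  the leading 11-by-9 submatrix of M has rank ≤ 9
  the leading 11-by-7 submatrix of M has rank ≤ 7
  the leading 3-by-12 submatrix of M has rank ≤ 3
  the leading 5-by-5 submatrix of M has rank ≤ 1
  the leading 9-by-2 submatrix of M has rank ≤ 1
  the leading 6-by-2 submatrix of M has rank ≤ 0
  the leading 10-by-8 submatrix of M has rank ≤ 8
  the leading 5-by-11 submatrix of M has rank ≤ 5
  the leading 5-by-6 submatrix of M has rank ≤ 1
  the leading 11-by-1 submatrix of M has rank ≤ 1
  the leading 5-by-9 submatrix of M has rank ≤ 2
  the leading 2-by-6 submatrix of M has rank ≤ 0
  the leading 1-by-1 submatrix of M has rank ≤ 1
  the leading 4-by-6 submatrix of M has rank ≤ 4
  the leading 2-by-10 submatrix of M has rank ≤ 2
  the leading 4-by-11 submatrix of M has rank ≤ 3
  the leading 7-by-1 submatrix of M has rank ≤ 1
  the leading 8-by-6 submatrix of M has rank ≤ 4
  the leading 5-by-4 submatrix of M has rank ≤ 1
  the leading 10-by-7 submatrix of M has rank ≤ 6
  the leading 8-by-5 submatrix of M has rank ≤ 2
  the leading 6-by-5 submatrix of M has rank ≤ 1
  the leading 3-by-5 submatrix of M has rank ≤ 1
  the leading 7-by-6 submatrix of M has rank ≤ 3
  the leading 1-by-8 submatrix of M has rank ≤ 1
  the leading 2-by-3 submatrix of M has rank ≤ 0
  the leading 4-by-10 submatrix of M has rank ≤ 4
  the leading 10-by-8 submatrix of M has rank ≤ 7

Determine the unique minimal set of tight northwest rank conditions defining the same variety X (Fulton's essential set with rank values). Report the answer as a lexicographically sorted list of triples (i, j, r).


Propagating the 36 rank bounds to every northwest block:

  R[1]: 0 | 0 | 0 | 0 | 0 | 0 | 1 | 1 | 1 | 1 | 1 | 1
  R[2]: 0 | 0 | 0 | 0 | 0 | 0 | 1 | 1 | 1 | 2 | 2 | 2
  R[3]: 0 | 0 | 1 | 1 | 1 | 1 | 2 | 2 | 2 | 3 | 3 | 3
  R[4]: 0 | 0 | 1 | 1 | 1 | 1 | 2 | 2 | 2 | 3 | 3 | 4
  R[5]: 0 | 0 | 1 | 1 | 1 | 1 | 2 | 2 | 2 | 3 | 4 | 5
  R[6]: 0 | 0 | 1 | 1 | 1 | 2 | 3 | 3 | 3 | 4 | 5 | 6
  R[7]: 1 | 1 | 2 | 2 | 2 | 3 | 4 | 4 | 4 | 5 | 6 | 7
  R[8]: 1 | 1 | 2 | 2 | 2 | 3 | 4 | 5 | 5 | 6 | 7 | 8
  R[9]: 1 | 1 | 2 | 3 | 3 | 4 | 5 | 6 | 6 | 7 | 8 | 9
  R[10]: 1 | 2 | 3 | 4 | 4 | 5 | 6 | 7 | 7 | 8 | 9 | 10
  R[11]: 1 | 2 | 3 | 4 | 5 | 6 | 7 | 8 | 8 | 9 | 10 | 11
  R[12]: 1 | 2 | 3 | 4 | 5 | 6 | 7 | 8 | 9 | 10 | 11 | 12

hence w(1..12) = (7, 10, 3, 12, 11, 6, 1, 8, 4, 2, 5, 9).

Rothe diagram D(w) (39 cells), 9 SE-corners (essential conditions):

[(2, 6, 0), (2, 9, 1), (4, 11, 3), (5, 6, 1), (5, 9, 2), (6, 2, 0), (6, 5, 1), (8, 5, 2), (9, 2, 1)]


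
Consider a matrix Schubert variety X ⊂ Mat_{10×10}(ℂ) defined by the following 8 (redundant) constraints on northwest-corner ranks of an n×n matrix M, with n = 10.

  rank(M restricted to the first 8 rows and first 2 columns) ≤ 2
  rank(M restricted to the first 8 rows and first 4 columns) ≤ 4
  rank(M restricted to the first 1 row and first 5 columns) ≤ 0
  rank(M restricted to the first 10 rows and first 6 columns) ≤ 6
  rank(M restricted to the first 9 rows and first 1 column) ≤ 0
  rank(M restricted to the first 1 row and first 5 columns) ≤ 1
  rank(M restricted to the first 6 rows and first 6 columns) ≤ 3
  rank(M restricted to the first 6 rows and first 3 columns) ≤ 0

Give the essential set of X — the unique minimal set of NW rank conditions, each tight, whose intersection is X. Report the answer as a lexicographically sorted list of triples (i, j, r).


Reconstructing r_w from the 8 given conditions:

  R[1]: 0  0  0  0  0  1  1  1  1  1
  R[2]: 0  0  0  1  1  2  2  2  2  2
  R[3]: 0  0  0  1  2  3  3  3  3  3
  R[4]: 0  0  0  1  2  3  4  4  4  4
  R[5]: 0  0  0  1  2  3  4  5  5  5
  R[6]: 0  0  0  1  2  3  4  5  6  6
  R[7]: 0  1  1  2  3  4  5  6  7  7
  R[8]: 0  1  2  3  4  5  6  7  8  8
  R[9]: 0  1  2  3  4  5  6  7  8  9
  R[10]: 1  2  3  4  5  6  7  8  9  10

so w = (6, 4, 5, 7, 8, 9, 2, 3, 10, 1).

D(w) has 23 cells with 3 SE-corners; essential set:

[(1, 5, 0), (6, 3, 0), (9, 1, 0)]


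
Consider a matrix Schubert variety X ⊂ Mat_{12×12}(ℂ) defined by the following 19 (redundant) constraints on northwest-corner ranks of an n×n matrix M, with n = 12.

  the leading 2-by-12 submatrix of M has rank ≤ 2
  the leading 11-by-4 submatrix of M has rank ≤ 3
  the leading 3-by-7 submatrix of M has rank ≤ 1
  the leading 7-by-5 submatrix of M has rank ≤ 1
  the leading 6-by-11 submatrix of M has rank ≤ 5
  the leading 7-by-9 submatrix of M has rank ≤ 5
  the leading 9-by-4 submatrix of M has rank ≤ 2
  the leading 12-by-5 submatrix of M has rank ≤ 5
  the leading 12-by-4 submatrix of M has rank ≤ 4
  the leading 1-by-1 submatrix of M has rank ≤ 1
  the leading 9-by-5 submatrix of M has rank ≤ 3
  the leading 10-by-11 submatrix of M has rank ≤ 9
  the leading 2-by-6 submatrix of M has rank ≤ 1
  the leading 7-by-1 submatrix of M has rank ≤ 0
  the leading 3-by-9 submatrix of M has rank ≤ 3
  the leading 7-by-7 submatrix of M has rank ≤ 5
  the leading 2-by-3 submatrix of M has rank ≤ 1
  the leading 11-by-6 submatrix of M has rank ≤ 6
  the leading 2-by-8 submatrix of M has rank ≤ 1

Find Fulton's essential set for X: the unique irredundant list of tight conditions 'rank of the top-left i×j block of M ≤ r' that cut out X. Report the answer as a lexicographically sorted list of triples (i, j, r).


Reconstructing r_w from the 19 given conditions:

  R[1]: 0 1 1 1 1 1 1 1 1 1 1 1
  R[2]: 0 1 1 1 1 1 1 1 2 2 2 2
  R[3]: 0 1 1 1 1 1 1 2 3 3 3 3
  R[4]: 0 1 1 1 1 2 2 3 4 4 4 4
  R[5]: 0 1 1 1 1 2 3 4 5 5 5 5
  R[6]: 0 1 1 1 1 2 3 4 5 5 5 6
  R[7]: 0 1 1 1 1 2 3 4 5 6 6 7
  R[8]: 1 2 2 2 2 3 4 5 6 7 7 8
  R[9]: 1 2 2 2 3 4 5 6 7 8 8 9
  R[10]: 1 2 3 3 4 5 6 7 8 9 9 10
  R[11]: 1 2 3 3 4 5 6 7 8 9 10 11
  R[12]: 1 2 3 4 5 6 7 8 9 10 11 12

second differences of R give the permutation w = (2, 9, 8, 6, 7, 12, 10, 1, 5, 3, 11, 4).

ℓ(w)=35; the 7 essential cells (i,j,r):

[(2, 8, 1), (3, 7, 1), (6, 11, 5), (7, 1, 0), (7, 5, 1), (9, 4, 2), (11, 4, 3)]


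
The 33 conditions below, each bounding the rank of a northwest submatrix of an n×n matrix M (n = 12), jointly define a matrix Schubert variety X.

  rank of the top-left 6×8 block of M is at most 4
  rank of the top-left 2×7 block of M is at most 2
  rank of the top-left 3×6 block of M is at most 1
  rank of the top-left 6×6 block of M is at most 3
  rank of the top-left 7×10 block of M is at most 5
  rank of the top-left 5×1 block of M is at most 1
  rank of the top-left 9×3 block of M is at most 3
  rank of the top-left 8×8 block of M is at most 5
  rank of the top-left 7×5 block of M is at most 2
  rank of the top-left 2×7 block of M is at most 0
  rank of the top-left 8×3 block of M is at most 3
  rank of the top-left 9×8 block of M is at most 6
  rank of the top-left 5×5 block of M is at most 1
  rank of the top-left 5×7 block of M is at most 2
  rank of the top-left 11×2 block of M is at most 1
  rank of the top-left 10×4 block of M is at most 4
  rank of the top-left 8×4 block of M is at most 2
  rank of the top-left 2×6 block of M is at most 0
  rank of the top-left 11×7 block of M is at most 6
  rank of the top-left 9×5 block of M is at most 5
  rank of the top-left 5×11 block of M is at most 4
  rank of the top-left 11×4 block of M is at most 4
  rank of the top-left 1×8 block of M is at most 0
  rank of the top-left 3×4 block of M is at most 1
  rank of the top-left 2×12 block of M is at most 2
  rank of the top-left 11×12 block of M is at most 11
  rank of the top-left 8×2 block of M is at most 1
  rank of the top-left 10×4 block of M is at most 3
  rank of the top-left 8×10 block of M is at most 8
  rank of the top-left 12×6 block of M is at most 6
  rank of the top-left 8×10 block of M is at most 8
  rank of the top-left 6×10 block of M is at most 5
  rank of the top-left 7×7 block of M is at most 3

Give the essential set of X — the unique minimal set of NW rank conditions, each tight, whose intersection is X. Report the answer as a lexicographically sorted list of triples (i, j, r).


Reconstructing r_w from the 33 given conditions:

  R[1]: 0  0  0  0  0  0  0  0  1  1  1  1
  R[2]: 0  0  0  0  0  0  0  1  2  2  2  2
  R[3]: 1  1  1  1  1  1  1  2  3  3  3  3
  R[4]: 1  1  1  1  1  2  2  3  4  4  4  4
  R[5]: 1  1  1  1  1  2  2  3  4  4  4  5
  R[6]: 1  1  2  2  2  3  3  4  5  5  5  6
  R[7]: 1  1  2  2  2  3  3  4  5  5  6  7
  R[8]: 1  1  2  2  3  4  4  5  6  6  7  8
  R[9]: 1  1  2  3  4  5  5  6  7  7  8  9
  R[10]: 1  1  2  3  4  5  6  7  8  8  9  10
  R[11]: 1  1  2  3  4  5  6  7  8  9  10  11
  R[12]: 1  2  3  4  5  6  7  8  9  10  11  12

so w = (9, 8, 1, 6, 12, 3, 11, 5, 4, 7, 10, 2).

Fulton essential set (10 of the 37 Rothe cells):

[(1, 8, 0), (2, 7, 0), (5, 5, 1), (5, 7, 2), (5, 11, 4), (7, 5, 2), (7, 7, 3), (7, 10, 5), (8, 4, 2), (11, 2, 1)]


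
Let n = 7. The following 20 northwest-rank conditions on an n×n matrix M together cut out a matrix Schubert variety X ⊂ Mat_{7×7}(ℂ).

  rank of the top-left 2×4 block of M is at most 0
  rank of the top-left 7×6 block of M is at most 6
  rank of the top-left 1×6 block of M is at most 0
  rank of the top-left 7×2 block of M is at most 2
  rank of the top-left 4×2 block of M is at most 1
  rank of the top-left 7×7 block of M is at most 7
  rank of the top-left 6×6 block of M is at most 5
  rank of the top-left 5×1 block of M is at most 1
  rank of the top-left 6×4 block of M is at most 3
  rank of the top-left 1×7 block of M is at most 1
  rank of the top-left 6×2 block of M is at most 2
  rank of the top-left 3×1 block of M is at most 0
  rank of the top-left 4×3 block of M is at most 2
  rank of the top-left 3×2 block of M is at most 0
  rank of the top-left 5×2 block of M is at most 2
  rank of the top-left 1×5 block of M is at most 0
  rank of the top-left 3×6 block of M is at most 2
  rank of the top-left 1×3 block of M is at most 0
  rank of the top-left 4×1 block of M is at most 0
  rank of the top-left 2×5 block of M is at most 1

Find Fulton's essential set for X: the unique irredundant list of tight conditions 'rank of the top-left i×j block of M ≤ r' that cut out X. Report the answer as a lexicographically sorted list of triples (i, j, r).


Computing R[i][j] = min implied NW-rank bound (n=7, 20 conditions):

  R[1]: 0 | 0 | 0 | 0 | 0 | 0 | 1
  R[2]: 0 | 0 | 0 | 0 | 1 | 1 | 2
  R[3]: 0 | 0 | 1 | 1 | 2 | 2 | 3
  R[4]: 0 | 1 | 2 | 2 | 3 | 3 | 4
  R[5]: 1 | 2 | 3 | 3 | 4 | 4 | 5
  R[6]: 1 | 2 | 3 | 3 | 4 | 5 | 6
  R[7]: 1 | 2 | 3 | 4 | 5 | 6 | 7

the unique w with this rank table is (7, 5, 3, 2, 1, 6, 4).

D(w) has 14 cells with 5 SE-corners; essential set:

[(1, 6, 0), (2, 4, 0), (3, 2, 0), (4, 1, 0), (6, 4, 3)]


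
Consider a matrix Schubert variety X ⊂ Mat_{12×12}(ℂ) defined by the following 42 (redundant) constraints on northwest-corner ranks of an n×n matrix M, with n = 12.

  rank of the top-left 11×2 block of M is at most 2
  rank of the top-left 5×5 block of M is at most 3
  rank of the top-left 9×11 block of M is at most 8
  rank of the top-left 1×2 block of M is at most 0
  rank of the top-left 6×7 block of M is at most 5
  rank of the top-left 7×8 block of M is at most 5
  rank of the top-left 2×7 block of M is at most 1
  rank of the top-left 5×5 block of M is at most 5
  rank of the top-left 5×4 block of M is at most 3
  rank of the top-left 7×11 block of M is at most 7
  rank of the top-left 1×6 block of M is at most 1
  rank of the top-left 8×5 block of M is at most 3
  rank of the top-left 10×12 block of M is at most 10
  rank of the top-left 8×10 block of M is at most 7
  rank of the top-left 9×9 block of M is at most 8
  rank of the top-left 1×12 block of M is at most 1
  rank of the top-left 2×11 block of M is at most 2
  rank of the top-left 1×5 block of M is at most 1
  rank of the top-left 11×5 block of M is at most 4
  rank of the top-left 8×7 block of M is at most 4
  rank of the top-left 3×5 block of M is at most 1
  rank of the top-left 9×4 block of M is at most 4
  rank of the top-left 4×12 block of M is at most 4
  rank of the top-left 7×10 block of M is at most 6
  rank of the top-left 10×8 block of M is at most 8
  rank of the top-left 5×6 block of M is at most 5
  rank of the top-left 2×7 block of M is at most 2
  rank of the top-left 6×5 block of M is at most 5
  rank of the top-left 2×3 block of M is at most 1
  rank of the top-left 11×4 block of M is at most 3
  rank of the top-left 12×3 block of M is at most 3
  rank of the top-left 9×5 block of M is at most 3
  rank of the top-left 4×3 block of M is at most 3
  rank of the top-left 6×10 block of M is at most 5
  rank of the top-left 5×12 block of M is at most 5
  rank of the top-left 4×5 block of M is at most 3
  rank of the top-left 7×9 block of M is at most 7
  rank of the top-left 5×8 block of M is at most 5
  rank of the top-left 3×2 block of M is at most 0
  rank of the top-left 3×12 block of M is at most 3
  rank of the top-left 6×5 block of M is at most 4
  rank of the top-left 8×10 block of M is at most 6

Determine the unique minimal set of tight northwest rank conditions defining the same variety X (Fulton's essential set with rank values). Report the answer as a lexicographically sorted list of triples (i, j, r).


Recovering R(i,j) via the rank-extension bound from the 42 conditions:

  0  0  1  1  1  1  1  1  1  1  1  1
  0  0  1  1  1  1  1  2  2  2  2  2
  0  0  1  1  1  2  2  3  3  3  3  3
  1  1  2  2  2  3  3  4  4  4  4  4
  1  2  3  3  3  4  4  5  5  5  5  5
  1  2  3  3  3  4  4  5  5  5  6  6
  1  2  3  3  3  4  4  5  6  6  7  7
  1  2  3  3  3  4  4  5  6  6  7  8
  1  2  3  3  3  4  5  6  7  7  8  9
  1  2  3  3  4  5  6  7  8  8  9  10
  1  2  3  3  4  5  6  7  8  9  10  11
  1  2  3  4  5  6  7  8  9  10  11  12

second differences of R give the permutation w = (3, 8, 6, 1, 2, 11, 9, 12, 7, 5, 10, 4).

ℓ(w)=28; the 8 essential cells (i,j,r):

[(2, 7, 1), (3, 2, 0), (3, 5, 1), (6, 10, 5), (8, 7, 4), (8, 10, 6), (9, 5, 3), (11, 4, 3)]


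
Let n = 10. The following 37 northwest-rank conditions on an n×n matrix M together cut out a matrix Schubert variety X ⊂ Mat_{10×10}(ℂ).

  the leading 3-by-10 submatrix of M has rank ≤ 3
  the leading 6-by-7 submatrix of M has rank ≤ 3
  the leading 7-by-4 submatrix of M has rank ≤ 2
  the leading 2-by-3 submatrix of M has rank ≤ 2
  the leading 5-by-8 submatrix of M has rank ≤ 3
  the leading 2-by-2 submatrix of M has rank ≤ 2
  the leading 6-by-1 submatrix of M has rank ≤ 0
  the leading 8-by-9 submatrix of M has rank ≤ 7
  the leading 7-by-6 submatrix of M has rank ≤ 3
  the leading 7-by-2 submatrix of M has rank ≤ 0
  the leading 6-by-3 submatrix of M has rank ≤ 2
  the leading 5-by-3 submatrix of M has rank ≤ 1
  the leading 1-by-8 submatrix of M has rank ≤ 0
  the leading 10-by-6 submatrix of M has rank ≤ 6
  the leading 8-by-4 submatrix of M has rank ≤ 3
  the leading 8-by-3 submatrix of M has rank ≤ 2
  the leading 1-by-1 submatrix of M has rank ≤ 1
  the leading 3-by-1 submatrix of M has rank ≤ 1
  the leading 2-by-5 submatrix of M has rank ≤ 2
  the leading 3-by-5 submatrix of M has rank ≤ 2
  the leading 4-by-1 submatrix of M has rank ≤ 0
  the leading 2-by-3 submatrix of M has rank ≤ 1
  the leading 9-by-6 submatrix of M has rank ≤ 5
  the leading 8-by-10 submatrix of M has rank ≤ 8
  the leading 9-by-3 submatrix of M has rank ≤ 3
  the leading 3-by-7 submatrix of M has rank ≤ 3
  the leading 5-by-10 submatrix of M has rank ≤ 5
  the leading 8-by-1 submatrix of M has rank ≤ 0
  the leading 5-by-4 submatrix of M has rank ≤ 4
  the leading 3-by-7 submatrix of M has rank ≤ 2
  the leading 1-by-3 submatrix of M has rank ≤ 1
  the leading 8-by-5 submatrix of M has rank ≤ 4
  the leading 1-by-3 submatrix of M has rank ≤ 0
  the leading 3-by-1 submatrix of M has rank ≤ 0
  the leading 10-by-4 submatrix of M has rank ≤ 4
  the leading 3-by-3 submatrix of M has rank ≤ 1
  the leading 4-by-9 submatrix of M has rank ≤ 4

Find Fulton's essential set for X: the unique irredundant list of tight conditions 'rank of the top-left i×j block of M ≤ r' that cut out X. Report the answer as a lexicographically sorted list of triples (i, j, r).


Reconstructing r_w from the 37 given conditions:

  i=1: 0, 0, 0, 0, 0, 0, 0, 0, 1, 1
  i=2: 0, 0, 1, 1, 1, 1, 1, 1, 2, 2
  i=3: 0, 0, 1, 2, 2, 2, 2, 2, 3, 3
  i=4: 0, 0, 1, 2, 3, 3, 3, 3, 4, 4
  i=5: 0, 0, 1, 2, 3, 3, 3, 3, 4, 5
  i=6: 0, 0, 1, 2, 3, 3, 3, 4, 5, 6
  i=7: 0, 0, 1, 2, 3, 3, 4, 5, 6, 7
  i=8: 0, 1, 2, 3, 4, 4, 5, 6, 7, 8
  i=9: 1, 2, 3, 4, 5, 5, 6, 7, 8, 9
  i=10: 1, 2, 3, 4, 5, 6, 7, 8, 9, 10

so w = (9, 3, 4, 5, 10, 8, 7, 2, 1, 6).

|D(w)|=27, |Ess(w)|=6:

[(1, 8, 0), (5, 8, 3), (6, 7, 3), (7, 2, 0), (7, 6, 3), (8, 1, 0)]


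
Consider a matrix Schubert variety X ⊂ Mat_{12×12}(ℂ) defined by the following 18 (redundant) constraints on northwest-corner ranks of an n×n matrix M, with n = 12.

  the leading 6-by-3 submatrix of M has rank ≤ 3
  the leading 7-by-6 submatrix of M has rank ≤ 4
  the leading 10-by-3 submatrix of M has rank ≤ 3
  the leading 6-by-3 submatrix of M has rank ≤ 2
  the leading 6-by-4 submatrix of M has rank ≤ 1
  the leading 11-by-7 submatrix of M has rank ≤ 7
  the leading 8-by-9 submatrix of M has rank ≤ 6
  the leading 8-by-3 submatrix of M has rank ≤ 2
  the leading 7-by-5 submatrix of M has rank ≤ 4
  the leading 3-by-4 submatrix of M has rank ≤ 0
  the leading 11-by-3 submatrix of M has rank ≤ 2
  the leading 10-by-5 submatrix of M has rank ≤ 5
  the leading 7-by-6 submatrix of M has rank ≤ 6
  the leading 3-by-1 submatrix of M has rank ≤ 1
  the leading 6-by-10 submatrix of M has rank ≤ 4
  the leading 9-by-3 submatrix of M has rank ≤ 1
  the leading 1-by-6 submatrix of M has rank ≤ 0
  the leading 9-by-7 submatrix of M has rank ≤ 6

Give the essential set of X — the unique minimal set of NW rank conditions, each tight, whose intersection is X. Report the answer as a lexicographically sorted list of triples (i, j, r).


Propagating the 18 rank bounds to every northwest block:

  R[1]: 0 | 0 | 0 | 0 | 0 | 0 | 1 | 1 | 1 | 1 | 1 | 1
  R[2]: 0 | 0 | 0 | 0 | 1 | 1 | 2 | 2 | 2 | 2 | 2 | 2
  R[3]: 0 | 0 | 0 | 0 | 1 | 2 | 3 | 3 | 3 | 3 | 3 | 3
  R[4]: 1 | 1 | 1 | 1 | 2 | 3 | 4 | 4 | 4 | 4 | 4 | 4
  R[5]: 1 | 1 | 1 | 1 | 2 | 3 | 4 | 4 | 4 | 4 | 5 | 5
  R[6]: 1 | 1 | 1 | 1 | 2 | 3 | 4 | 4 | 4 | 4 | 5 | 6
  R[7]: 1 | 1 | 1 | 2 | 3 | 4 | 5 | 5 | 5 | 5 | 6 | 7
  R[8]: 1 | 1 | 1 | 2 | 3 | 4 | 5 | 6 | 6 | 6 | 7 | 8
  R[9]: 1 | 1 | 1 | 2 | 3 | 4 | 5 | 6 | 7 | 7 | 8 | 9
  R[10]: 1 | 2 | 2 | 3 | 4 | 5 | 6 | 7 | 8 | 8 | 9 | 10
  R[11]: 1 | 2 | 2 | 3 | 4 | 5 | 6 | 7 | 8 | 9 | 10 | 11
  R[12]: 1 | 2 | 3 | 4 | 5 | 6 | 7 | 8 | 9 | 10 | 11 | 12

the unique w with this rank table is (7, 5, 6, 1, 11, 12, 4, 8, 9, 2, 10, 3).

Rothe diagram D(w) (33 cells), 6 SE-corners (essential conditions):

[(1, 6, 0), (3, 4, 0), (6, 4, 1), (6, 10, 4), (9, 3, 1), (11, 3, 2)]


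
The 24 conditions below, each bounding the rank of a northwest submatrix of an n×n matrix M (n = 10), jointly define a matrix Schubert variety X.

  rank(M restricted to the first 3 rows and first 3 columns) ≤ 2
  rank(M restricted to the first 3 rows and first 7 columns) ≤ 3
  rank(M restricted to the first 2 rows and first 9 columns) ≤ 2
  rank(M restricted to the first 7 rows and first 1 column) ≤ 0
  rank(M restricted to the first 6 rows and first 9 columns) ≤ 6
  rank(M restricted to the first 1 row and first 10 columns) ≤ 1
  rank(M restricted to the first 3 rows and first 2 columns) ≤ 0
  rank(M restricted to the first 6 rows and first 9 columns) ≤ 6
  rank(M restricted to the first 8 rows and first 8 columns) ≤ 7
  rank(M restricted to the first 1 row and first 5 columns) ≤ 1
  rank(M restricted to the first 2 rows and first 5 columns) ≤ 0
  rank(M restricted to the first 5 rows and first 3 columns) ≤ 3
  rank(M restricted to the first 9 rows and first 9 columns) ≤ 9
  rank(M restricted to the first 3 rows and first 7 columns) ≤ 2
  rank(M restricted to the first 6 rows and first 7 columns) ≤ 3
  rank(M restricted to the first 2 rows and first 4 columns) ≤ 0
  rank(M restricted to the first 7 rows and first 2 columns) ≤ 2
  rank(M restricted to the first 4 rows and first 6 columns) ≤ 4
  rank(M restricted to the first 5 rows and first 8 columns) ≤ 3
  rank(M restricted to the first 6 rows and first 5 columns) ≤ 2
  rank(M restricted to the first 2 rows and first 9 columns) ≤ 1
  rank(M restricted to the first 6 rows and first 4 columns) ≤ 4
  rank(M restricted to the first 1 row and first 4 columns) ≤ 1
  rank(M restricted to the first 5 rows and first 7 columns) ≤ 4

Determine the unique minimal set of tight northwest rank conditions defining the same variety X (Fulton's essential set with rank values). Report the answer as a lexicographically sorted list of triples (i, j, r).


Recovering R(i,j) via the rank-extension bound from the 24 conditions:

  R[1]: 0 | 0 | 0 | 0 | 0 | 1 | 1 | 1 | 1 | 1
  R[2]: 0 | 0 | 0 | 0 | 0 | 1 | 1 | 1 | 1 | 2
  R[3]: 0 | 0 | 1 | 1 | 1 | 2 | 2 | 2 | 2 | 3
  R[4]: 0 | 1 | 2 | 2 | 2 | 3 | 3 | 3 | 3 | 4
  R[5]: 0 | 1 | 2 | 2 | 2 | 3 | 3 | 3 | 4 | 5
  R[6]: 0 | 1 | 2 | 2 | 2 | 3 | 3 | 4 | 5 | 6
  R[7]: 0 | 1 | 2 | 3 | 3 | 4 | 4 | 5 | 6 | 7
  R[8]: 1 | 2 | 3 | 4 | 4 | 5 | 5 | 6 | 7 | 8
  R[9]: 1 | 2 | 3 | 4 | 5 | 6 | 6 | 7 | 8 | 9
  R[10]: 1 | 2 | 3 | 4 | 5 | 6 | 7 | 8 | 9 | 10

giving w = (6, 10, 3, 2, 9, 8, 4, 1, 5, 7) via Δ²R.

ℓ(w)=26; the 7 essential cells (i,j,r):

[(2, 5, 0), (2, 9, 1), (3, 2, 0), (5, 8, 3), (6, 5, 2), (6, 7, 3), (7, 1, 0)]


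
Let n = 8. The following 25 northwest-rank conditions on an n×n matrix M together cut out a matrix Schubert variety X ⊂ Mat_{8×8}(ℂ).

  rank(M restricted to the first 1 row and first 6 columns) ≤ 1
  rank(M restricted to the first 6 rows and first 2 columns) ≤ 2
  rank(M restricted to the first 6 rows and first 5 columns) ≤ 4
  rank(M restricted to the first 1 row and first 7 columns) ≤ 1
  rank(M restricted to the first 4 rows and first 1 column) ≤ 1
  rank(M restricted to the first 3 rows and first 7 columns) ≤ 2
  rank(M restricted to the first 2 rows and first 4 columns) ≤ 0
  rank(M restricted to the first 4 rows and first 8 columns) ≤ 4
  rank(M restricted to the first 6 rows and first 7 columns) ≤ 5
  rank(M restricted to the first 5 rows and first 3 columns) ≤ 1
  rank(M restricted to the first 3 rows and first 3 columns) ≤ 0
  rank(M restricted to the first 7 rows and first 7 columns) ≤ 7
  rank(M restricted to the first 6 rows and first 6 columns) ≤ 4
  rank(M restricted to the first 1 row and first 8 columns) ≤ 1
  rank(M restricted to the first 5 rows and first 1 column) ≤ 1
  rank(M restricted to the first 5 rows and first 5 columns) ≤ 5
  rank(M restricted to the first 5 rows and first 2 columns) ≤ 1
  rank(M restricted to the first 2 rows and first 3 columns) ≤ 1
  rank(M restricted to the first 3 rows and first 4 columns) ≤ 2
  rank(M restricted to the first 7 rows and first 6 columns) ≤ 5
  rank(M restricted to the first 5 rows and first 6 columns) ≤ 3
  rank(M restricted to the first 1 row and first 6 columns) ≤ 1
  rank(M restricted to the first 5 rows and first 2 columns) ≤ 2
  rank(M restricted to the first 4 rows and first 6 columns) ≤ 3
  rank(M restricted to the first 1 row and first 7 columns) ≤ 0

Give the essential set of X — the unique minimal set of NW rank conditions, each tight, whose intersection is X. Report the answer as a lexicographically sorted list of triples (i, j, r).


Recovering R(i,j) via the rank-extension bound from the 25 conditions:

  R[1]: 0 | 0 | 0 | 0 | 0 | 0 | 0 | 1
  R[2]: 0 | 0 | 0 | 0 | 1 | 1 | 1 | 2
  R[3]: 0 | 0 | 0 | 1 | 2 | 2 | 2 | 3
  R[4]: 1 | 1 | 1 | 2 | 3 | 3 | 3 | 4
  R[5]: 1 | 1 | 1 | 2 | 3 | 3 | 4 | 5
  R[6]: 1 | 2 | 2 | 3 | 4 | 4 | 5 | 6
  R[7]: 1 | 2 | 3 | 4 | 5 | 5 | 6 | 7
  R[8]: 1 | 2 | 3 | 4 | 5 | 6 | 7 | 8

the unique w with this rank table is (8, 5, 4, 1, 7, 2, 3, 6).

Fulton essential set (5 of the 17 Rothe cells):

[(1, 7, 0), (2, 4, 0), (3, 3, 0), (5, 3, 1), (5, 6, 3)]


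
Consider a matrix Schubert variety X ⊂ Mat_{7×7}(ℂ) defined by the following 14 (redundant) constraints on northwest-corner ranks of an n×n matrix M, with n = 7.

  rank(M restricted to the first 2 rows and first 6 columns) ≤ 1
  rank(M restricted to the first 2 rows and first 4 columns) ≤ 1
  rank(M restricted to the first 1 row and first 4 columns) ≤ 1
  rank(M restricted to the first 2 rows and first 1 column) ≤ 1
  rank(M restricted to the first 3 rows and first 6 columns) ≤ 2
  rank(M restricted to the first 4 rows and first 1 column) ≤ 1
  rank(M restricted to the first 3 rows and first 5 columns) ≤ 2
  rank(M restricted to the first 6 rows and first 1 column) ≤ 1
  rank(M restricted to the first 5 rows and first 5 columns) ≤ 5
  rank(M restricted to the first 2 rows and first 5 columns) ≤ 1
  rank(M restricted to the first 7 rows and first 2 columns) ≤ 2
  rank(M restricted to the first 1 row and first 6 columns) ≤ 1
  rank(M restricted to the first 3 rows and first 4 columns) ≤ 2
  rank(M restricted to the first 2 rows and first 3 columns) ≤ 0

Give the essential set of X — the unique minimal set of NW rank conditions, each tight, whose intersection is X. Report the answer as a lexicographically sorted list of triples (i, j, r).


Rank table r_w(7×7) implied by the 14 constraints:

  row 1: 0 0 0 1 1 1 1
  row 2: 0 0 0 1 1 1 2
  row 3: 1 1 1 2 2 2 3
  row 4: 1 2 2 3 3 3 4
  row 5: 1 2 3 4 4 4 5
  row 6: 1 2 3 4 5 5 6
  row 7: 1 2 3 4 5 6 7

reading off 1-entries of Δ²R: w = (4, 7, 1, 2, 3, 5, 6).

Rothe diagram D(w) (8 cells), 2 SE-corners (essential conditions):

[(2, 3, 0), (2, 6, 1)]


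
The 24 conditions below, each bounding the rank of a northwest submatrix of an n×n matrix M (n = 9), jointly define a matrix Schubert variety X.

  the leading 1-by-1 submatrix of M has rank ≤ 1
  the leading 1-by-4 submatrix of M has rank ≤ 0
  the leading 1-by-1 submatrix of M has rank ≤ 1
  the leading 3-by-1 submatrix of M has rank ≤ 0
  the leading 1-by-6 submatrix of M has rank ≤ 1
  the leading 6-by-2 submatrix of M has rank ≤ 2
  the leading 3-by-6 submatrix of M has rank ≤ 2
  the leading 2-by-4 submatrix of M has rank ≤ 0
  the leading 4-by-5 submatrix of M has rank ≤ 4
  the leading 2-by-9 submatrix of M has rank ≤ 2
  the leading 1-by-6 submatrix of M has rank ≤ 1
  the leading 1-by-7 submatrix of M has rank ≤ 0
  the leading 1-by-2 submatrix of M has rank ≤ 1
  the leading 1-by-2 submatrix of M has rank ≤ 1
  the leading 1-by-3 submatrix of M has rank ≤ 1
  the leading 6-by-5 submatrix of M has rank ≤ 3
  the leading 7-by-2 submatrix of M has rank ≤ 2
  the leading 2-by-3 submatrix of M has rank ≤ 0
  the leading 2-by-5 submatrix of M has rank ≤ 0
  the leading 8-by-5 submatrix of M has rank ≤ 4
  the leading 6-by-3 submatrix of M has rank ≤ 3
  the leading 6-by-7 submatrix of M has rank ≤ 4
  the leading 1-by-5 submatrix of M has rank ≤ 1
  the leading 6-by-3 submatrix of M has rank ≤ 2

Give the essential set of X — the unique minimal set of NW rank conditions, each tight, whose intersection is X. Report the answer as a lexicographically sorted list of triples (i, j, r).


Rank table r_w(9×9) implied by the 24 constraints:

  i=1: 0 0 0 0 0 0 0 1 1
  i=2: 0 0 0 0 0 1 1 2 2
  i=3: 0 1 1 1 1 2 2 3 3
  i=4: 1 2 2 2 2 3 3 4 4
  i=5: 1 2 2 3 3 4 4 5 5
  i=6: 1 2 2 3 3 4 4 5 6
  i=7: 1 2 3 4 4 5 5 6 7
  i=8: 1 2 3 4 4 5 6 7 8
  i=9: 1 2 3 4 5 6 7 8 9

reading off 1-entries of Δ²R: w = (8, 6, 2, 1, 4, 9, 3, 7, 5).

D(w) has 18 cells with 7 SE-corners; essential set:

[(1, 7, 0), (2, 5, 0), (3, 1, 0), (6, 3, 2), (6, 5, 3), (6, 7, 4), (8, 5, 4)]
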